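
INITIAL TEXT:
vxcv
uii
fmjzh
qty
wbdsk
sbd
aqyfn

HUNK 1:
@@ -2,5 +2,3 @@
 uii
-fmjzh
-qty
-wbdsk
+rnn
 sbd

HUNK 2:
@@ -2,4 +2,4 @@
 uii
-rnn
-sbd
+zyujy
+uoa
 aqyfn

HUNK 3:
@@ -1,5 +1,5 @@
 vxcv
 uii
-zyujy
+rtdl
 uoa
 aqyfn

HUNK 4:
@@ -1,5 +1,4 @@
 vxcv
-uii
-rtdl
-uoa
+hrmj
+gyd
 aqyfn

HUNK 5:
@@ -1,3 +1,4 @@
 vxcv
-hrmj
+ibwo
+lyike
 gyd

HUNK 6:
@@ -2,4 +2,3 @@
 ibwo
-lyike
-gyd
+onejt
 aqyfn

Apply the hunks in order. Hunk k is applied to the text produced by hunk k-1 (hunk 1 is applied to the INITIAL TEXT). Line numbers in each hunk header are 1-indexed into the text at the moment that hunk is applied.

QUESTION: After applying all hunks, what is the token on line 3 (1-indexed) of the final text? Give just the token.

Answer: onejt

Derivation:
Hunk 1: at line 2 remove [fmjzh,qty,wbdsk] add [rnn] -> 5 lines: vxcv uii rnn sbd aqyfn
Hunk 2: at line 2 remove [rnn,sbd] add [zyujy,uoa] -> 5 lines: vxcv uii zyujy uoa aqyfn
Hunk 3: at line 1 remove [zyujy] add [rtdl] -> 5 lines: vxcv uii rtdl uoa aqyfn
Hunk 4: at line 1 remove [uii,rtdl,uoa] add [hrmj,gyd] -> 4 lines: vxcv hrmj gyd aqyfn
Hunk 5: at line 1 remove [hrmj] add [ibwo,lyike] -> 5 lines: vxcv ibwo lyike gyd aqyfn
Hunk 6: at line 2 remove [lyike,gyd] add [onejt] -> 4 lines: vxcv ibwo onejt aqyfn
Final line 3: onejt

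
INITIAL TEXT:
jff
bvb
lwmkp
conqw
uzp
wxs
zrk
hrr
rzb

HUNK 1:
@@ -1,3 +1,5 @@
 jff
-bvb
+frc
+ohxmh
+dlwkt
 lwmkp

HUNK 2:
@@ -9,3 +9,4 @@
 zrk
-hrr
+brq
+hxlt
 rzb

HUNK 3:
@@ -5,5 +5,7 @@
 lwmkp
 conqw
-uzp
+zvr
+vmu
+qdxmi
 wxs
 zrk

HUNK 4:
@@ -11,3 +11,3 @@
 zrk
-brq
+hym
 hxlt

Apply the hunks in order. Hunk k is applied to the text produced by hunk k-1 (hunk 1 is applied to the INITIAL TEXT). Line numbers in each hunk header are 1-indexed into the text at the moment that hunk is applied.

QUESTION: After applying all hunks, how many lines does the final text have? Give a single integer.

Answer: 14

Derivation:
Hunk 1: at line 1 remove [bvb] add [frc,ohxmh,dlwkt] -> 11 lines: jff frc ohxmh dlwkt lwmkp conqw uzp wxs zrk hrr rzb
Hunk 2: at line 9 remove [hrr] add [brq,hxlt] -> 12 lines: jff frc ohxmh dlwkt lwmkp conqw uzp wxs zrk brq hxlt rzb
Hunk 3: at line 5 remove [uzp] add [zvr,vmu,qdxmi] -> 14 lines: jff frc ohxmh dlwkt lwmkp conqw zvr vmu qdxmi wxs zrk brq hxlt rzb
Hunk 4: at line 11 remove [brq] add [hym] -> 14 lines: jff frc ohxmh dlwkt lwmkp conqw zvr vmu qdxmi wxs zrk hym hxlt rzb
Final line count: 14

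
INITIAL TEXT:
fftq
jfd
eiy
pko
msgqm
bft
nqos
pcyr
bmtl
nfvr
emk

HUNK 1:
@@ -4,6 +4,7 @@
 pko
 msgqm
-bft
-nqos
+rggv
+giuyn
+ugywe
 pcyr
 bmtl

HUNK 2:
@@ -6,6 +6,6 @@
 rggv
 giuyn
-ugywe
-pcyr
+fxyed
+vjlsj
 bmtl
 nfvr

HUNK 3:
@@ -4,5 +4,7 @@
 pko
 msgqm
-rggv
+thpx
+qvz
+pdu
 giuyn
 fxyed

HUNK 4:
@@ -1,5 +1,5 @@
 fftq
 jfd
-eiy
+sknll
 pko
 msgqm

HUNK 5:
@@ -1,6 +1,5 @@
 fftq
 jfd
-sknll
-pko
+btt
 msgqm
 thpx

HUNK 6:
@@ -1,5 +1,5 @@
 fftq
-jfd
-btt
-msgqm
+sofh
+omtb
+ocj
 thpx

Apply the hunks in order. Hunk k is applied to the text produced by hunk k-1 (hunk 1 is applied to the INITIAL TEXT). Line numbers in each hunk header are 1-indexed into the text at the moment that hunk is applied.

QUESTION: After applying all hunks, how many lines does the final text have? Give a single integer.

Hunk 1: at line 4 remove [bft,nqos] add [rggv,giuyn,ugywe] -> 12 lines: fftq jfd eiy pko msgqm rggv giuyn ugywe pcyr bmtl nfvr emk
Hunk 2: at line 6 remove [ugywe,pcyr] add [fxyed,vjlsj] -> 12 lines: fftq jfd eiy pko msgqm rggv giuyn fxyed vjlsj bmtl nfvr emk
Hunk 3: at line 4 remove [rggv] add [thpx,qvz,pdu] -> 14 lines: fftq jfd eiy pko msgqm thpx qvz pdu giuyn fxyed vjlsj bmtl nfvr emk
Hunk 4: at line 1 remove [eiy] add [sknll] -> 14 lines: fftq jfd sknll pko msgqm thpx qvz pdu giuyn fxyed vjlsj bmtl nfvr emk
Hunk 5: at line 1 remove [sknll,pko] add [btt] -> 13 lines: fftq jfd btt msgqm thpx qvz pdu giuyn fxyed vjlsj bmtl nfvr emk
Hunk 6: at line 1 remove [jfd,btt,msgqm] add [sofh,omtb,ocj] -> 13 lines: fftq sofh omtb ocj thpx qvz pdu giuyn fxyed vjlsj bmtl nfvr emk
Final line count: 13

Answer: 13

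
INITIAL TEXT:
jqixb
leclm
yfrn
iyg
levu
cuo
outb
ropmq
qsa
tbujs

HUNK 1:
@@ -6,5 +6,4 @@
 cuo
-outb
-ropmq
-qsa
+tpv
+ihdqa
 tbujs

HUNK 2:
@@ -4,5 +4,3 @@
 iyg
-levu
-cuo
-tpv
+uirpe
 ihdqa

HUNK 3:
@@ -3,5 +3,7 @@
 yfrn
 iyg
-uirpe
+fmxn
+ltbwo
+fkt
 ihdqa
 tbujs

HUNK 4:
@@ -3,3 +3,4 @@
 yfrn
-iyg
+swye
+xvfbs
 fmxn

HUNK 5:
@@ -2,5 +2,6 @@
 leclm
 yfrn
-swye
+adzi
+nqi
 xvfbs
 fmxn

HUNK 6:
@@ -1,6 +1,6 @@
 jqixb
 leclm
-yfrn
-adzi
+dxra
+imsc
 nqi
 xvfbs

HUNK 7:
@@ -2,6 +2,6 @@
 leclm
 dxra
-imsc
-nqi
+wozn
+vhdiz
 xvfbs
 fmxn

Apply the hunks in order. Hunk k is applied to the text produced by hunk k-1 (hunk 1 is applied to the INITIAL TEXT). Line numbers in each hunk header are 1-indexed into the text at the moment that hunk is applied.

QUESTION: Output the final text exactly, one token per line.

Answer: jqixb
leclm
dxra
wozn
vhdiz
xvfbs
fmxn
ltbwo
fkt
ihdqa
tbujs

Derivation:
Hunk 1: at line 6 remove [outb,ropmq,qsa] add [tpv,ihdqa] -> 9 lines: jqixb leclm yfrn iyg levu cuo tpv ihdqa tbujs
Hunk 2: at line 4 remove [levu,cuo,tpv] add [uirpe] -> 7 lines: jqixb leclm yfrn iyg uirpe ihdqa tbujs
Hunk 3: at line 3 remove [uirpe] add [fmxn,ltbwo,fkt] -> 9 lines: jqixb leclm yfrn iyg fmxn ltbwo fkt ihdqa tbujs
Hunk 4: at line 3 remove [iyg] add [swye,xvfbs] -> 10 lines: jqixb leclm yfrn swye xvfbs fmxn ltbwo fkt ihdqa tbujs
Hunk 5: at line 2 remove [swye] add [adzi,nqi] -> 11 lines: jqixb leclm yfrn adzi nqi xvfbs fmxn ltbwo fkt ihdqa tbujs
Hunk 6: at line 1 remove [yfrn,adzi] add [dxra,imsc] -> 11 lines: jqixb leclm dxra imsc nqi xvfbs fmxn ltbwo fkt ihdqa tbujs
Hunk 7: at line 2 remove [imsc,nqi] add [wozn,vhdiz] -> 11 lines: jqixb leclm dxra wozn vhdiz xvfbs fmxn ltbwo fkt ihdqa tbujs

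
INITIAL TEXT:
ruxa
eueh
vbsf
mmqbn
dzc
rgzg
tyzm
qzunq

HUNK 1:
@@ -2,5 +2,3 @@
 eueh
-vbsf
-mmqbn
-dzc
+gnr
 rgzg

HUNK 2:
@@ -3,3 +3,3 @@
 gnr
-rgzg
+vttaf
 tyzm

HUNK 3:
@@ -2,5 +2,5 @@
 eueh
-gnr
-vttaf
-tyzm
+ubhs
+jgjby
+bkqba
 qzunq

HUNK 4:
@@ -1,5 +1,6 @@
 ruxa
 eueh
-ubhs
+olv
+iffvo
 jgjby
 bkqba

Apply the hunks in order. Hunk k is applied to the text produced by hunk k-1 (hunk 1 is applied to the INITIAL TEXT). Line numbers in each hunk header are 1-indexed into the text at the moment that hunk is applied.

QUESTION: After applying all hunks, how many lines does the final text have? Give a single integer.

Answer: 7

Derivation:
Hunk 1: at line 2 remove [vbsf,mmqbn,dzc] add [gnr] -> 6 lines: ruxa eueh gnr rgzg tyzm qzunq
Hunk 2: at line 3 remove [rgzg] add [vttaf] -> 6 lines: ruxa eueh gnr vttaf tyzm qzunq
Hunk 3: at line 2 remove [gnr,vttaf,tyzm] add [ubhs,jgjby,bkqba] -> 6 lines: ruxa eueh ubhs jgjby bkqba qzunq
Hunk 4: at line 1 remove [ubhs] add [olv,iffvo] -> 7 lines: ruxa eueh olv iffvo jgjby bkqba qzunq
Final line count: 7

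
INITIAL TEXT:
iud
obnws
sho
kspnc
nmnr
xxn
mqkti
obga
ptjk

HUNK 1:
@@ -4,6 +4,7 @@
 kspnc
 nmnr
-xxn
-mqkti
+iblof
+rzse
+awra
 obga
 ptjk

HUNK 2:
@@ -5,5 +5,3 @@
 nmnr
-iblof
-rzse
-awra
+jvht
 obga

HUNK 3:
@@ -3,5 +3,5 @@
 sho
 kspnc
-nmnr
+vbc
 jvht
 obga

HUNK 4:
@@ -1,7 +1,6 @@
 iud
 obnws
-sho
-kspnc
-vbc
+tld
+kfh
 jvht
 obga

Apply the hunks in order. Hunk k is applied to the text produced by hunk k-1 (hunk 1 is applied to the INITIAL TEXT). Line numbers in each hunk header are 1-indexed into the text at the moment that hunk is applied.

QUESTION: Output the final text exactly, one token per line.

Hunk 1: at line 4 remove [xxn,mqkti] add [iblof,rzse,awra] -> 10 lines: iud obnws sho kspnc nmnr iblof rzse awra obga ptjk
Hunk 2: at line 5 remove [iblof,rzse,awra] add [jvht] -> 8 lines: iud obnws sho kspnc nmnr jvht obga ptjk
Hunk 3: at line 3 remove [nmnr] add [vbc] -> 8 lines: iud obnws sho kspnc vbc jvht obga ptjk
Hunk 4: at line 1 remove [sho,kspnc,vbc] add [tld,kfh] -> 7 lines: iud obnws tld kfh jvht obga ptjk

Answer: iud
obnws
tld
kfh
jvht
obga
ptjk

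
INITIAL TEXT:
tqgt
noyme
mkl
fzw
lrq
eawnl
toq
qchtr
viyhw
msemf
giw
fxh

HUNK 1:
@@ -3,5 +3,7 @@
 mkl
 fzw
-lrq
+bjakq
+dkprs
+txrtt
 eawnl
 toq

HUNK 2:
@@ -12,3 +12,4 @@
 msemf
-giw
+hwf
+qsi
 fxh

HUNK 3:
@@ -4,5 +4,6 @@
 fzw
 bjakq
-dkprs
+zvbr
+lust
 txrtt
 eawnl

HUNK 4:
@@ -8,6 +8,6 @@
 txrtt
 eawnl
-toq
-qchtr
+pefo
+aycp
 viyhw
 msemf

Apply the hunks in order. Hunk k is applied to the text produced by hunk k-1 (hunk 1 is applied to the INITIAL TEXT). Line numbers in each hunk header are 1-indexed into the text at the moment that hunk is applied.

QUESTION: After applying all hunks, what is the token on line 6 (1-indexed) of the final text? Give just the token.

Hunk 1: at line 3 remove [lrq] add [bjakq,dkprs,txrtt] -> 14 lines: tqgt noyme mkl fzw bjakq dkprs txrtt eawnl toq qchtr viyhw msemf giw fxh
Hunk 2: at line 12 remove [giw] add [hwf,qsi] -> 15 lines: tqgt noyme mkl fzw bjakq dkprs txrtt eawnl toq qchtr viyhw msemf hwf qsi fxh
Hunk 3: at line 4 remove [dkprs] add [zvbr,lust] -> 16 lines: tqgt noyme mkl fzw bjakq zvbr lust txrtt eawnl toq qchtr viyhw msemf hwf qsi fxh
Hunk 4: at line 8 remove [toq,qchtr] add [pefo,aycp] -> 16 lines: tqgt noyme mkl fzw bjakq zvbr lust txrtt eawnl pefo aycp viyhw msemf hwf qsi fxh
Final line 6: zvbr

Answer: zvbr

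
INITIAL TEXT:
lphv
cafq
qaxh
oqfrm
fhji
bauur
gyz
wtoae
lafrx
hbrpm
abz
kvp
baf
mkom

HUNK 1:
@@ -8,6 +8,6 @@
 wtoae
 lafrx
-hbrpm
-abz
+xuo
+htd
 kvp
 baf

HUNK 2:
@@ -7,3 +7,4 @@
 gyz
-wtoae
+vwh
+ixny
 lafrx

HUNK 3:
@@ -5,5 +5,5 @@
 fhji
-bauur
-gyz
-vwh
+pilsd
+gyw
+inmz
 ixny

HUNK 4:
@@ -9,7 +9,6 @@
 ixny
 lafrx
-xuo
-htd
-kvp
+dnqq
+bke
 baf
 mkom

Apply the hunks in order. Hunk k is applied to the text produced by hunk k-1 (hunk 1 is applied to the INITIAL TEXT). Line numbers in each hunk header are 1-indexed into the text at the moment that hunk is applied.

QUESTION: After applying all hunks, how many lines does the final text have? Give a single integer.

Answer: 14

Derivation:
Hunk 1: at line 8 remove [hbrpm,abz] add [xuo,htd] -> 14 lines: lphv cafq qaxh oqfrm fhji bauur gyz wtoae lafrx xuo htd kvp baf mkom
Hunk 2: at line 7 remove [wtoae] add [vwh,ixny] -> 15 lines: lphv cafq qaxh oqfrm fhji bauur gyz vwh ixny lafrx xuo htd kvp baf mkom
Hunk 3: at line 5 remove [bauur,gyz,vwh] add [pilsd,gyw,inmz] -> 15 lines: lphv cafq qaxh oqfrm fhji pilsd gyw inmz ixny lafrx xuo htd kvp baf mkom
Hunk 4: at line 9 remove [xuo,htd,kvp] add [dnqq,bke] -> 14 lines: lphv cafq qaxh oqfrm fhji pilsd gyw inmz ixny lafrx dnqq bke baf mkom
Final line count: 14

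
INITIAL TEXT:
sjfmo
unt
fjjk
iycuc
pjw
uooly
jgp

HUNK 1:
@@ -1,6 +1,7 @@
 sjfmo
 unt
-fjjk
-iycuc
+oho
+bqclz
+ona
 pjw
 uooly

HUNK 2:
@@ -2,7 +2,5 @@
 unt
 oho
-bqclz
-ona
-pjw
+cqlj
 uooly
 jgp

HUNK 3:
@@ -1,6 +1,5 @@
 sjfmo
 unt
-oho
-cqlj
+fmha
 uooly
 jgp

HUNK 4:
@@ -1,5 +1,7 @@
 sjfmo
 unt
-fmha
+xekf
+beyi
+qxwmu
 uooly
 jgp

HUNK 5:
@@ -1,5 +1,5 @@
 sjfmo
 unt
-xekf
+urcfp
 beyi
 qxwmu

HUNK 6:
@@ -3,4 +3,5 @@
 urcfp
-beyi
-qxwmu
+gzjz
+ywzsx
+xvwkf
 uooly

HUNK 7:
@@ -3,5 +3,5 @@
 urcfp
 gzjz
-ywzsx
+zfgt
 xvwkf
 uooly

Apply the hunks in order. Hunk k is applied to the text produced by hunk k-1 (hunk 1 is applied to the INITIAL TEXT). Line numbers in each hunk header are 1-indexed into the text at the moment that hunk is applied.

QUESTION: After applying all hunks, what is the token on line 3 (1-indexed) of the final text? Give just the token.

Answer: urcfp

Derivation:
Hunk 1: at line 1 remove [fjjk,iycuc] add [oho,bqclz,ona] -> 8 lines: sjfmo unt oho bqclz ona pjw uooly jgp
Hunk 2: at line 2 remove [bqclz,ona,pjw] add [cqlj] -> 6 lines: sjfmo unt oho cqlj uooly jgp
Hunk 3: at line 1 remove [oho,cqlj] add [fmha] -> 5 lines: sjfmo unt fmha uooly jgp
Hunk 4: at line 1 remove [fmha] add [xekf,beyi,qxwmu] -> 7 lines: sjfmo unt xekf beyi qxwmu uooly jgp
Hunk 5: at line 1 remove [xekf] add [urcfp] -> 7 lines: sjfmo unt urcfp beyi qxwmu uooly jgp
Hunk 6: at line 3 remove [beyi,qxwmu] add [gzjz,ywzsx,xvwkf] -> 8 lines: sjfmo unt urcfp gzjz ywzsx xvwkf uooly jgp
Hunk 7: at line 3 remove [ywzsx] add [zfgt] -> 8 lines: sjfmo unt urcfp gzjz zfgt xvwkf uooly jgp
Final line 3: urcfp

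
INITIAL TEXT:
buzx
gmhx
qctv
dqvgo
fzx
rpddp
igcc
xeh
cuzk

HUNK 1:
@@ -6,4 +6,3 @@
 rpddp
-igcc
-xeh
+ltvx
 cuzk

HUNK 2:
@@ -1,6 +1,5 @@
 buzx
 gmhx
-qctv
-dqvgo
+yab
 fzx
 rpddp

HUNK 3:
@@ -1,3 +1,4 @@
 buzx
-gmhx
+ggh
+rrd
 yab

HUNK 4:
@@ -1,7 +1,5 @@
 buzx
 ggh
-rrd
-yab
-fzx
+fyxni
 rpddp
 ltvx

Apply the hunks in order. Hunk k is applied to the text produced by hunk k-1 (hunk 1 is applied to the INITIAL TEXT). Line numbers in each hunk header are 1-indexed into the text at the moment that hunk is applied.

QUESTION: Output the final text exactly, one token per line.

Hunk 1: at line 6 remove [igcc,xeh] add [ltvx] -> 8 lines: buzx gmhx qctv dqvgo fzx rpddp ltvx cuzk
Hunk 2: at line 1 remove [qctv,dqvgo] add [yab] -> 7 lines: buzx gmhx yab fzx rpddp ltvx cuzk
Hunk 3: at line 1 remove [gmhx] add [ggh,rrd] -> 8 lines: buzx ggh rrd yab fzx rpddp ltvx cuzk
Hunk 4: at line 1 remove [rrd,yab,fzx] add [fyxni] -> 6 lines: buzx ggh fyxni rpddp ltvx cuzk

Answer: buzx
ggh
fyxni
rpddp
ltvx
cuzk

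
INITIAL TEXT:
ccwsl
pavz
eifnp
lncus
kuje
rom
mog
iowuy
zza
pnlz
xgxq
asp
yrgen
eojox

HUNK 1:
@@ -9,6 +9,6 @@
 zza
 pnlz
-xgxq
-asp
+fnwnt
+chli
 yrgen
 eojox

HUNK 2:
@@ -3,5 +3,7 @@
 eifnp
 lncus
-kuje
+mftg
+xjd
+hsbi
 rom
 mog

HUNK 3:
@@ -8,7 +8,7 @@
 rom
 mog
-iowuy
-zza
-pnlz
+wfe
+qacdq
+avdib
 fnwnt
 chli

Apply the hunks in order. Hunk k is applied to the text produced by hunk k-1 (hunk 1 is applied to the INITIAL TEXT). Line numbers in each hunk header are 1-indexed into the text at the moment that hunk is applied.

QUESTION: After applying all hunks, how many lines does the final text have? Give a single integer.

Hunk 1: at line 9 remove [xgxq,asp] add [fnwnt,chli] -> 14 lines: ccwsl pavz eifnp lncus kuje rom mog iowuy zza pnlz fnwnt chli yrgen eojox
Hunk 2: at line 3 remove [kuje] add [mftg,xjd,hsbi] -> 16 lines: ccwsl pavz eifnp lncus mftg xjd hsbi rom mog iowuy zza pnlz fnwnt chli yrgen eojox
Hunk 3: at line 8 remove [iowuy,zza,pnlz] add [wfe,qacdq,avdib] -> 16 lines: ccwsl pavz eifnp lncus mftg xjd hsbi rom mog wfe qacdq avdib fnwnt chli yrgen eojox
Final line count: 16

Answer: 16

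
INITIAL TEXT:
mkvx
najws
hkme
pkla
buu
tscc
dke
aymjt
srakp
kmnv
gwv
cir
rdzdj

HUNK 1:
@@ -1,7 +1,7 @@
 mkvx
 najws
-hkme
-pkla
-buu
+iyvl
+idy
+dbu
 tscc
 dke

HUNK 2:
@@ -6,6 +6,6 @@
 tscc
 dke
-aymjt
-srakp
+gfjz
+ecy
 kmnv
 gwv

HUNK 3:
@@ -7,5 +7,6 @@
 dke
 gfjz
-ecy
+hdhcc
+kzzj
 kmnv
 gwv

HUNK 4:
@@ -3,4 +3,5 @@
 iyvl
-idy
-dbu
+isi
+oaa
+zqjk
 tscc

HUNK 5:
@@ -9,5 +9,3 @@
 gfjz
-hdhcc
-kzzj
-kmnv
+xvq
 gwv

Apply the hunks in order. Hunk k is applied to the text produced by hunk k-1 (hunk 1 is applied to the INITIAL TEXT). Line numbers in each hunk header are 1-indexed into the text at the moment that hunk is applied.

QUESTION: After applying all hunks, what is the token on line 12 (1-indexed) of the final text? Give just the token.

Hunk 1: at line 1 remove [hkme,pkla,buu] add [iyvl,idy,dbu] -> 13 lines: mkvx najws iyvl idy dbu tscc dke aymjt srakp kmnv gwv cir rdzdj
Hunk 2: at line 6 remove [aymjt,srakp] add [gfjz,ecy] -> 13 lines: mkvx najws iyvl idy dbu tscc dke gfjz ecy kmnv gwv cir rdzdj
Hunk 3: at line 7 remove [ecy] add [hdhcc,kzzj] -> 14 lines: mkvx najws iyvl idy dbu tscc dke gfjz hdhcc kzzj kmnv gwv cir rdzdj
Hunk 4: at line 3 remove [idy,dbu] add [isi,oaa,zqjk] -> 15 lines: mkvx najws iyvl isi oaa zqjk tscc dke gfjz hdhcc kzzj kmnv gwv cir rdzdj
Hunk 5: at line 9 remove [hdhcc,kzzj,kmnv] add [xvq] -> 13 lines: mkvx najws iyvl isi oaa zqjk tscc dke gfjz xvq gwv cir rdzdj
Final line 12: cir

Answer: cir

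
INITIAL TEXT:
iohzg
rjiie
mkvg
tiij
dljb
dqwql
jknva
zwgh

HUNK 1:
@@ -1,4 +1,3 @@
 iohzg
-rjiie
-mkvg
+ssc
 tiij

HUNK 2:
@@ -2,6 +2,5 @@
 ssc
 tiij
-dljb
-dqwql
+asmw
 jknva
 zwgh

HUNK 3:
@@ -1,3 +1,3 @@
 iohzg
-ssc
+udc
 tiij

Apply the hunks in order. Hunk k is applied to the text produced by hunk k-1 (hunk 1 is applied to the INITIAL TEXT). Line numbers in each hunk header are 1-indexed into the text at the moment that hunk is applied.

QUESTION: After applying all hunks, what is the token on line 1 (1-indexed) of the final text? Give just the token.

Answer: iohzg

Derivation:
Hunk 1: at line 1 remove [rjiie,mkvg] add [ssc] -> 7 lines: iohzg ssc tiij dljb dqwql jknva zwgh
Hunk 2: at line 2 remove [dljb,dqwql] add [asmw] -> 6 lines: iohzg ssc tiij asmw jknva zwgh
Hunk 3: at line 1 remove [ssc] add [udc] -> 6 lines: iohzg udc tiij asmw jknva zwgh
Final line 1: iohzg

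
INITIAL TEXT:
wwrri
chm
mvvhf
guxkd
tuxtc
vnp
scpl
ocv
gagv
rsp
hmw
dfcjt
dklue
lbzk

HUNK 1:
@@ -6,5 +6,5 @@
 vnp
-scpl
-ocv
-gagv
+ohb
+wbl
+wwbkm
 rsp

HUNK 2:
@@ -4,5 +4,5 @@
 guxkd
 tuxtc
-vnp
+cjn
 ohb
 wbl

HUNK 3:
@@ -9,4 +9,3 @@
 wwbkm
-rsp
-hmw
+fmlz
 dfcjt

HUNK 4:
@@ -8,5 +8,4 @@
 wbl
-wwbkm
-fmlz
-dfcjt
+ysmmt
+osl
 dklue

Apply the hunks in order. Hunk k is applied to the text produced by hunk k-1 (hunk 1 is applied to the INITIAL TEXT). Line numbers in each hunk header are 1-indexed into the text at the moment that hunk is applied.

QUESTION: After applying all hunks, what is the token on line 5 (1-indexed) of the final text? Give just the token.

Hunk 1: at line 6 remove [scpl,ocv,gagv] add [ohb,wbl,wwbkm] -> 14 lines: wwrri chm mvvhf guxkd tuxtc vnp ohb wbl wwbkm rsp hmw dfcjt dklue lbzk
Hunk 2: at line 4 remove [vnp] add [cjn] -> 14 lines: wwrri chm mvvhf guxkd tuxtc cjn ohb wbl wwbkm rsp hmw dfcjt dklue lbzk
Hunk 3: at line 9 remove [rsp,hmw] add [fmlz] -> 13 lines: wwrri chm mvvhf guxkd tuxtc cjn ohb wbl wwbkm fmlz dfcjt dklue lbzk
Hunk 4: at line 8 remove [wwbkm,fmlz,dfcjt] add [ysmmt,osl] -> 12 lines: wwrri chm mvvhf guxkd tuxtc cjn ohb wbl ysmmt osl dklue lbzk
Final line 5: tuxtc

Answer: tuxtc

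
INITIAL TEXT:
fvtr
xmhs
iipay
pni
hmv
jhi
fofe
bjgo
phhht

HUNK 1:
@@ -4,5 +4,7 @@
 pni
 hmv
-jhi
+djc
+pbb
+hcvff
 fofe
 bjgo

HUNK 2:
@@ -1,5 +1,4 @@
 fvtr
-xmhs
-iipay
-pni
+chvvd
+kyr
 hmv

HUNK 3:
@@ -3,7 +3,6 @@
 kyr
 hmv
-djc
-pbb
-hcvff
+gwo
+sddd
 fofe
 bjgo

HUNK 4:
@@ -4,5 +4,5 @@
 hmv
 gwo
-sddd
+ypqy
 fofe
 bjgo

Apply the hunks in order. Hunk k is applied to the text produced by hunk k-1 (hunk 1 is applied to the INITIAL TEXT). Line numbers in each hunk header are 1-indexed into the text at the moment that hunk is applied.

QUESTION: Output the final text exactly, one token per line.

Answer: fvtr
chvvd
kyr
hmv
gwo
ypqy
fofe
bjgo
phhht

Derivation:
Hunk 1: at line 4 remove [jhi] add [djc,pbb,hcvff] -> 11 lines: fvtr xmhs iipay pni hmv djc pbb hcvff fofe bjgo phhht
Hunk 2: at line 1 remove [xmhs,iipay,pni] add [chvvd,kyr] -> 10 lines: fvtr chvvd kyr hmv djc pbb hcvff fofe bjgo phhht
Hunk 3: at line 3 remove [djc,pbb,hcvff] add [gwo,sddd] -> 9 lines: fvtr chvvd kyr hmv gwo sddd fofe bjgo phhht
Hunk 4: at line 4 remove [sddd] add [ypqy] -> 9 lines: fvtr chvvd kyr hmv gwo ypqy fofe bjgo phhht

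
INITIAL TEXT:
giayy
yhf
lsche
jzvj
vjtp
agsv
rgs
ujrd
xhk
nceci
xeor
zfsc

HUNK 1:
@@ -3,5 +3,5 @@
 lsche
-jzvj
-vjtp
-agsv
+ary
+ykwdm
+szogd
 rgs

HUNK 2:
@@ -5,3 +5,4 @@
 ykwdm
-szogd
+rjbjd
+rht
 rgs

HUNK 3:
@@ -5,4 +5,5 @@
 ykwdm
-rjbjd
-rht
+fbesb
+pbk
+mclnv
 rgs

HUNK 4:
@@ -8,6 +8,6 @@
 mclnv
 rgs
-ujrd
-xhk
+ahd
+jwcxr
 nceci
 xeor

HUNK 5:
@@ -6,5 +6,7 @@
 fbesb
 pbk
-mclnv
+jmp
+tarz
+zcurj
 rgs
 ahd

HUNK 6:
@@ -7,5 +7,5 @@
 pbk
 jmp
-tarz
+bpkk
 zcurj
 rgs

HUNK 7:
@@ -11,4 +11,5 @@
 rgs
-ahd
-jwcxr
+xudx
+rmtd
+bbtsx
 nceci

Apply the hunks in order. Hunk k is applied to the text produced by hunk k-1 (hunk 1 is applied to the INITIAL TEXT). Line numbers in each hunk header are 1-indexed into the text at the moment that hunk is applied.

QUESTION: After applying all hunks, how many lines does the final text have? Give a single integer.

Hunk 1: at line 3 remove [jzvj,vjtp,agsv] add [ary,ykwdm,szogd] -> 12 lines: giayy yhf lsche ary ykwdm szogd rgs ujrd xhk nceci xeor zfsc
Hunk 2: at line 5 remove [szogd] add [rjbjd,rht] -> 13 lines: giayy yhf lsche ary ykwdm rjbjd rht rgs ujrd xhk nceci xeor zfsc
Hunk 3: at line 5 remove [rjbjd,rht] add [fbesb,pbk,mclnv] -> 14 lines: giayy yhf lsche ary ykwdm fbesb pbk mclnv rgs ujrd xhk nceci xeor zfsc
Hunk 4: at line 8 remove [ujrd,xhk] add [ahd,jwcxr] -> 14 lines: giayy yhf lsche ary ykwdm fbesb pbk mclnv rgs ahd jwcxr nceci xeor zfsc
Hunk 5: at line 6 remove [mclnv] add [jmp,tarz,zcurj] -> 16 lines: giayy yhf lsche ary ykwdm fbesb pbk jmp tarz zcurj rgs ahd jwcxr nceci xeor zfsc
Hunk 6: at line 7 remove [tarz] add [bpkk] -> 16 lines: giayy yhf lsche ary ykwdm fbesb pbk jmp bpkk zcurj rgs ahd jwcxr nceci xeor zfsc
Hunk 7: at line 11 remove [ahd,jwcxr] add [xudx,rmtd,bbtsx] -> 17 lines: giayy yhf lsche ary ykwdm fbesb pbk jmp bpkk zcurj rgs xudx rmtd bbtsx nceci xeor zfsc
Final line count: 17

Answer: 17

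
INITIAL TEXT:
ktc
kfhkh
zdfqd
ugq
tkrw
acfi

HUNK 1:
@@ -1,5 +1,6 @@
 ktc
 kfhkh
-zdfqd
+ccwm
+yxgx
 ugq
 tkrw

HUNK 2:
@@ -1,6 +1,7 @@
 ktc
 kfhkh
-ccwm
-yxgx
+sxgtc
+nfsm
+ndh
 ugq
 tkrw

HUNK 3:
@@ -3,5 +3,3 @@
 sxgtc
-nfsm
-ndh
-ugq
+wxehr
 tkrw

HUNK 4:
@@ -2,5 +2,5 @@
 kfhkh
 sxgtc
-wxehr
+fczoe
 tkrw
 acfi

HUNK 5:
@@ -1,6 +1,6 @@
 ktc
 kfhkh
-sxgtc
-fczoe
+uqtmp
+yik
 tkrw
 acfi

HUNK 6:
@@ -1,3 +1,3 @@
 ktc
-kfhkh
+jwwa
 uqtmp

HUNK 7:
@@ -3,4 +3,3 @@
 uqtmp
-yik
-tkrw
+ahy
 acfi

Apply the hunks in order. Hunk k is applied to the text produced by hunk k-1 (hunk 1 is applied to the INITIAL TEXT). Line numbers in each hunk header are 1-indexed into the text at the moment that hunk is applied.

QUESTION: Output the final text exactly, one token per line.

Answer: ktc
jwwa
uqtmp
ahy
acfi

Derivation:
Hunk 1: at line 1 remove [zdfqd] add [ccwm,yxgx] -> 7 lines: ktc kfhkh ccwm yxgx ugq tkrw acfi
Hunk 2: at line 1 remove [ccwm,yxgx] add [sxgtc,nfsm,ndh] -> 8 lines: ktc kfhkh sxgtc nfsm ndh ugq tkrw acfi
Hunk 3: at line 3 remove [nfsm,ndh,ugq] add [wxehr] -> 6 lines: ktc kfhkh sxgtc wxehr tkrw acfi
Hunk 4: at line 2 remove [wxehr] add [fczoe] -> 6 lines: ktc kfhkh sxgtc fczoe tkrw acfi
Hunk 5: at line 1 remove [sxgtc,fczoe] add [uqtmp,yik] -> 6 lines: ktc kfhkh uqtmp yik tkrw acfi
Hunk 6: at line 1 remove [kfhkh] add [jwwa] -> 6 lines: ktc jwwa uqtmp yik tkrw acfi
Hunk 7: at line 3 remove [yik,tkrw] add [ahy] -> 5 lines: ktc jwwa uqtmp ahy acfi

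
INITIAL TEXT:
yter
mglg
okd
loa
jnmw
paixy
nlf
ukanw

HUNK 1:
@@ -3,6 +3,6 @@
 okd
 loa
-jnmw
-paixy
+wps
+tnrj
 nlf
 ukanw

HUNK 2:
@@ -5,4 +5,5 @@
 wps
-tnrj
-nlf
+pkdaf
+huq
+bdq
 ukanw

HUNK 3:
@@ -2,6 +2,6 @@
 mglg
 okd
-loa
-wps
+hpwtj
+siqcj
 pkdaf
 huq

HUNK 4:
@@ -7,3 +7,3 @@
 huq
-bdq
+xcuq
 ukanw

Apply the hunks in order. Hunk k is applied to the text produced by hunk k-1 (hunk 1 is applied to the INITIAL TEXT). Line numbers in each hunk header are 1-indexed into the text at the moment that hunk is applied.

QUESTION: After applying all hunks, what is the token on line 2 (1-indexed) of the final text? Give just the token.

Hunk 1: at line 3 remove [jnmw,paixy] add [wps,tnrj] -> 8 lines: yter mglg okd loa wps tnrj nlf ukanw
Hunk 2: at line 5 remove [tnrj,nlf] add [pkdaf,huq,bdq] -> 9 lines: yter mglg okd loa wps pkdaf huq bdq ukanw
Hunk 3: at line 2 remove [loa,wps] add [hpwtj,siqcj] -> 9 lines: yter mglg okd hpwtj siqcj pkdaf huq bdq ukanw
Hunk 4: at line 7 remove [bdq] add [xcuq] -> 9 lines: yter mglg okd hpwtj siqcj pkdaf huq xcuq ukanw
Final line 2: mglg

Answer: mglg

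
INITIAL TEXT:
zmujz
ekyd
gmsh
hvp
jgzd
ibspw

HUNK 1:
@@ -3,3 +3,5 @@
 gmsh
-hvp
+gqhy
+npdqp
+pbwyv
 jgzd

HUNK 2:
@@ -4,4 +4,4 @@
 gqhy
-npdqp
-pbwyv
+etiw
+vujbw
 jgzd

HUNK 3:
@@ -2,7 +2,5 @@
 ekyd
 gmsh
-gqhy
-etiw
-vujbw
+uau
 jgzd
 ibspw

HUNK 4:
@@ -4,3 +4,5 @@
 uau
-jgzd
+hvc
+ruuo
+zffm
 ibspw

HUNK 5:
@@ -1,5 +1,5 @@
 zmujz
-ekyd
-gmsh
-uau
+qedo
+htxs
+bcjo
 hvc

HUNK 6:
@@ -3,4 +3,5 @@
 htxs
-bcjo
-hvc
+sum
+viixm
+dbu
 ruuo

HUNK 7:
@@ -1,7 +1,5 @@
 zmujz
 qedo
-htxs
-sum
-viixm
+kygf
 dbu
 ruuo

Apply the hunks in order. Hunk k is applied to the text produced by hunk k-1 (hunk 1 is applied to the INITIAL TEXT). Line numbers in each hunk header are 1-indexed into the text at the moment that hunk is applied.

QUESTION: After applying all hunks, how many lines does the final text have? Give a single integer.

Hunk 1: at line 3 remove [hvp] add [gqhy,npdqp,pbwyv] -> 8 lines: zmujz ekyd gmsh gqhy npdqp pbwyv jgzd ibspw
Hunk 2: at line 4 remove [npdqp,pbwyv] add [etiw,vujbw] -> 8 lines: zmujz ekyd gmsh gqhy etiw vujbw jgzd ibspw
Hunk 3: at line 2 remove [gqhy,etiw,vujbw] add [uau] -> 6 lines: zmujz ekyd gmsh uau jgzd ibspw
Hunk 4: at line 4 remove [jgzd] add [hvc,ruuo,zffm] -> 8 lines: zmujz ekyd gmsh uau hvc ruuo zffm ibspw
Hunk 5: at line 1 remove [ekyd,gmsh,uau] add [qedo,htxs,bcjo] -> 8 lines: zmujz qedo htxs bcjo hvc ruuo zffm ibspw
Hunk 6: at line 3 remove [bcjo,hvc] add [sum,viixm,dbu] -> 9 lines: zmujz qedo htxs sum viixm dbu ruuo zffm ibspw
Hunk 7: at line 1 remove [htxs,sum,viixm] add [kygf] -> 7 lines: zmujz qedo kygf dbu ruuo zffm ibspw
Final line count: 7

Answer: 7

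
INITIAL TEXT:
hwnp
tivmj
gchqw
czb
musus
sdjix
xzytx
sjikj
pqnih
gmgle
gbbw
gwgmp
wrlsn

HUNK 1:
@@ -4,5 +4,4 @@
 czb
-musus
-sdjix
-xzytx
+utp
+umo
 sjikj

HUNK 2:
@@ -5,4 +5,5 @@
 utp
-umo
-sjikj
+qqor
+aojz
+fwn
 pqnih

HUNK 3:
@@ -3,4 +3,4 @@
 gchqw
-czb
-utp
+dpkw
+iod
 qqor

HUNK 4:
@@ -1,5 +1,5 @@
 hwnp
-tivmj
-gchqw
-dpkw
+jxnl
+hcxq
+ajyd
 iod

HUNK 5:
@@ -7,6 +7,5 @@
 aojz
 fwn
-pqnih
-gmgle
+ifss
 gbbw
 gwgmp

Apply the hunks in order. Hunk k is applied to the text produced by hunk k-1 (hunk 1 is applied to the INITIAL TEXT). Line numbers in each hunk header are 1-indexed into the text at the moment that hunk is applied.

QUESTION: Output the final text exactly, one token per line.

Answer: hwnp
jxnl
hcxq
ajyd
iod
qqor
aojz
fwn
ifss
gbbw
gwgmp
wrlsn

Derivation:
Hunk 1: at line 4 remove [musus,sdjix,xzytx] add [utp,umo] -> 12 lines: hwnp tivmj gchqw czb utp umo sjikj pqnih gmgle gbbw gwgmp wrlsn
Hunk 2: at line 5 remove [umo,sjikj] add [qqor,aojz,fwn] -> 13 lines: hwnp tivmj gchqw czb utp qqor aojz fwn pqnih gmgle gbbw gwgmp wrlsn
Hunk 3: at line 3 remove [czb,utp] add [dpkw,iod] -> 13 lines: hwnp tivmj gchqw dpkw iod qqor aojz fwn pqnih gmgle gbbw gwgmp wrlsn
Hunk 4: at line 1 remove [tivmj,gchqw,dpkw] add [jxnl,hcxq,ajyd] -> 13 lines: hwnp jxnl hcxq ajyd iod qqor aojz fwn pqnih gmgle gbbw gwgmp wrlsn
Hunk 5: at line 7 remove [pqnih,gmgle] add [ifss] -> 12 lines: hwnp jxnl hcxq ajyd iod qqor aojz fwn ifss gbbw gwgmp wrlsn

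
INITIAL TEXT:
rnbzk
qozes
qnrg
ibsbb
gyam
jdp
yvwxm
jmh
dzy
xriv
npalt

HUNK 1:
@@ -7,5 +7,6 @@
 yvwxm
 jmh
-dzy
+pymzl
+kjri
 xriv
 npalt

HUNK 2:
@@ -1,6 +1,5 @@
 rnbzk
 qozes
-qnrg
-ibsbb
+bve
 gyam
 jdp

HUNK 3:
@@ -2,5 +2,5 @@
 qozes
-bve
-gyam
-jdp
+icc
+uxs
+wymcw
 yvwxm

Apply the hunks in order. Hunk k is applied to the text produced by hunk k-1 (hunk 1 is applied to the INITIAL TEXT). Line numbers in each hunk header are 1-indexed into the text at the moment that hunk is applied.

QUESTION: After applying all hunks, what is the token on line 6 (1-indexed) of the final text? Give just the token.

Answer: yvwxm

Derivation:
Hunk 1: at line 7 remove [dzy] add [pymzl,kjri] -> 12 lines: rnbzk qozes qnrg ibsbb gyam jdp yvwxm jmh pymzl kjri xriv npalt
Hunk 2: at line 1 remove [qnrg,ibsbb] add [bve] -> 11 lines: rnbzk qozes bve gyam jdp yvwxm jmh pymzl kjri xriv npalt
Hunk 3: at line 2 remove [bve,gyam,jdp] add [icc,uxs,wymcw] -> 11 lines: rnbzk qozes icc uxs wymcw yvwxm jmh pymzl kjri xriv npalt
Final line 6: yvwxm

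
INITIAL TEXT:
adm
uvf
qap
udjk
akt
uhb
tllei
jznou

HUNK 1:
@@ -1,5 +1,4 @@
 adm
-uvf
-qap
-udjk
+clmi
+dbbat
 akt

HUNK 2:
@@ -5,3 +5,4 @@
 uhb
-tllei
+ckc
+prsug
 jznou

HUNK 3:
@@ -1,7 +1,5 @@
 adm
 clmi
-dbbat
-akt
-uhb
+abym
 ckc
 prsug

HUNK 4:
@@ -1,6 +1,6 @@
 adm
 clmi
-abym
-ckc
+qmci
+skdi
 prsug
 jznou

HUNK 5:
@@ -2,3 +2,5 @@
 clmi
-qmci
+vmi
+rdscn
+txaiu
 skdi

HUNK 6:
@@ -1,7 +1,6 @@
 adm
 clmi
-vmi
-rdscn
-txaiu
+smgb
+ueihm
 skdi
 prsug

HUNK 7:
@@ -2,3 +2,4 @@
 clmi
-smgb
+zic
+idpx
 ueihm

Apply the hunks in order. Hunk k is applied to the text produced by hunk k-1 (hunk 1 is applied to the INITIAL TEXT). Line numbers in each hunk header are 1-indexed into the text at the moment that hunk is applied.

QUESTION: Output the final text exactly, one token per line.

Hunk 1: at line 1 remove [uvf,qap,udjk] add [clmi,dbbat] -> 7 lines: adm clmi dbbat akt uhb tllei jznou
Hunk 2: at line 5 remove [tllei] add [ckc,prsug] -> 8 lines: adm clmi dbbat akt uhb ckc prsug jznou
Hunk 3: at line 1 remove [dbbat,akt,uhb] add [abym] -> 6 lines: adm clmi abym ckc prsug jznou
Hunk 4: at line 1 remove [abym,ckc] add [qmci,skdi] -> 6 lines: adm clmi qmci skdi prsug jznou
Hunk 5: at line 2 remove [qmci] add [vmi,rdscn,txaiu] -> 8 lines: adm clmi vmi rdscn txaiu skdi prsug jznou
Hunk 6: at line 1 remove [vmi,rdscn,txaiu] add [smgb,ueihm] -> 7 lines: adm clmi smgb ueihm skdi prsug jznou
Hunk 7: at line 2 remove [smgb] add [zic,idpx] -> 8 lines: adm clmi zic idpx ueihm skdi prsug jznou

Answer: adm
clmi
zic
idpx
ueihm
skdi
prsug
jznou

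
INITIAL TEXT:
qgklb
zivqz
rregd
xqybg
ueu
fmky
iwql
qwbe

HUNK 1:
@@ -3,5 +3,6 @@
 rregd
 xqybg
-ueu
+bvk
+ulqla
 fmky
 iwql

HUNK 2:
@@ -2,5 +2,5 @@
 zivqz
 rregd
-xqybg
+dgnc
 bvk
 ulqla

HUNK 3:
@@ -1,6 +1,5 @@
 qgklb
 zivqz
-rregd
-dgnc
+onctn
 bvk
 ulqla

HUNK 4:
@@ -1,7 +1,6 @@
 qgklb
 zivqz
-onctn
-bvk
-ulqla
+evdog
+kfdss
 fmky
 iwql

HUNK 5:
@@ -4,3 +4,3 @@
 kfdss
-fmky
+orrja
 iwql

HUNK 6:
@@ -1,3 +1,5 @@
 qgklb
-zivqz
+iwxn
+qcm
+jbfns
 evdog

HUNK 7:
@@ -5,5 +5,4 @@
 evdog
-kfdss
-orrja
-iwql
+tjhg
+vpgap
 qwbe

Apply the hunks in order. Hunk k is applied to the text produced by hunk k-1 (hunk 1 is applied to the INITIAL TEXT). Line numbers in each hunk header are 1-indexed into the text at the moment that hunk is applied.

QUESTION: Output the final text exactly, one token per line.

Answer: qgklb
iwxn
qcm
jbfns
evdog
tjhg
vpgap
qwbe

Derivation:
Hunk 1: at line 3 remove [ueu] add [bvk,ulqla] -> 9 lines: qgklb zivqz rregd xqybg bvk ulqla fmky iwql qwbe
Hunk 2: at line 2 remove [xqybg] add [dgnc] -> 9 lines: qgklb zivqz rregd dgnc bvk ulqla fmky iwql qwbe
Hunk 3: at line 1 remove [rregd,dgnc] add [onctn] -> 8 lines: qgklb zivqz onctn bvk ulqla fmky iwql qwbe
Hunk 4: at line 1 remove [onctn,bvk,ulqla] add [evdog,kfdss] -> 7 lines: qgklb zivqz evdog kfdss fmky iwql qwbe
Hunk 5: at line 4 remove [fmky] add [orrja] -> 7 lines: qgklb zivqz evdog kfdss orrja iwql qwbe
Hunk 6: at line 1 remove [zivqz] add [iwxn,qcm,jbfns] -> 9 lines: qgklb iwxn qcm jbfns evdog kfdss orrja iwql qwbe
Hunk 7: at line 5 remove [kfdss,orrja,iwql] add [tjhg,vpgap] -> 8 lines: qgklb iwxn qcm jbfns evdog tjhg vpgap qwbe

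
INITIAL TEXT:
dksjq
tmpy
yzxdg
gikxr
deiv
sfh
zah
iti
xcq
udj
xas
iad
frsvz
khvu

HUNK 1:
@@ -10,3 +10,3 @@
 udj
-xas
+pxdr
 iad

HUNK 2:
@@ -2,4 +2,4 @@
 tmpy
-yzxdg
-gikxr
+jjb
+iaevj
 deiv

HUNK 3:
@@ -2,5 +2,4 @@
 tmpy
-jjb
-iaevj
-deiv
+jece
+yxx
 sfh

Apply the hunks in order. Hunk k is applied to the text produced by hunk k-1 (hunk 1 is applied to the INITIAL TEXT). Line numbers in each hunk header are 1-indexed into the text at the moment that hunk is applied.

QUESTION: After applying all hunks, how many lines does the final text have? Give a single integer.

Hunk 1: at line 10 remove [xas] add [pxdr] -> 14 lines: dksjq tmpy yzxdg gikxr deiv sfh zah iti xcq udj pxdr iad frsvz khvu
Hunk 2: at line 2 remove [yzxdg,gikxr] add [jjb,iaevj] -> 14 lines: dksjq tmpy jjb iaevj deiv sfh zah iti xcq udj pxdr iad frsvz khvu
Hunk 3: at line 2 remove [jjb,iaevj,deiv] add [jece,yxx] -> 13 lines: dksjq tmpy jece yxx sfh zah iti xcq udj pxdr iad frsvz khvu
Final line count: 13

Answer: 13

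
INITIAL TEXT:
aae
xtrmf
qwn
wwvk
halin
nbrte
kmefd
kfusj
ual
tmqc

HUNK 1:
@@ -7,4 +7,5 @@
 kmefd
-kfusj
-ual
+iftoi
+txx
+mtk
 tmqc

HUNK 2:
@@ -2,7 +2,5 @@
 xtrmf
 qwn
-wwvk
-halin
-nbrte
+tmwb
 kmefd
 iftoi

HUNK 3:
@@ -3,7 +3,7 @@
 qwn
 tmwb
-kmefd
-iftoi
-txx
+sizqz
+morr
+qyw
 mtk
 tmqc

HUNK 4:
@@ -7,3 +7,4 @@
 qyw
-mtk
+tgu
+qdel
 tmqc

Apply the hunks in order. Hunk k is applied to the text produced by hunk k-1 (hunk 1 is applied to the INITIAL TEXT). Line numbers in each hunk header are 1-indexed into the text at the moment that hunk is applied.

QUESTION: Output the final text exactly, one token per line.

Hunk 1: at line 7 remove [kfusj,ual] add [iftoi,txx,mtk] -> 11 lines: aae xtrmf qwn wwvk halin nbrte kmefd iftoi txx mtk tmqc
Hunk 2: at line 2 remove [wwvk,halin,nbrte] add [tmwb] -> 9 lines: aae xtrmf qwn tmwb kmefd iftoi txx mtk tmqc
Hunk 3: at line 3 remove [kmefd,iftoi,txx] add [sizqz,morr,qyw] -> 9 lines: aae xtrmf qwn tmwb sizqz morr qyw mtk tmqc
Hunk 4: at line 7 remove [mtk] add [tgu,qdel] -> 10 lines: aae xtrmf qwn tmwb sizqz morr qyw tgu qdel tmqc

Answer: aae
xtrmf
qwn
tmwb
sizqz
morr
qyw
tgu
qdel
tmqc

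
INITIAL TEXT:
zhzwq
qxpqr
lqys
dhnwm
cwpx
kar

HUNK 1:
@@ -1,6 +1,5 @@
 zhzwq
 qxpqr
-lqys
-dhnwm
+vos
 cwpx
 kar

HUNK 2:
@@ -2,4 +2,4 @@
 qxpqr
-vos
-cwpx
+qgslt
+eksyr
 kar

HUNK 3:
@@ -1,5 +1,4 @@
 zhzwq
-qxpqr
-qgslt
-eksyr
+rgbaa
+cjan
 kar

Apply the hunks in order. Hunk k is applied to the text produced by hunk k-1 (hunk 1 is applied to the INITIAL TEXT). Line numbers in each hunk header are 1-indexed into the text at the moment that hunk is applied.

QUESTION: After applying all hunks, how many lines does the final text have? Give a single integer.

Answer: 4

Derivation:
Hunk 1: at line 1 remove [lqys,dhnwm] add [vos] -> 5 lines: zhzwq qxpqr vos cwpx kar
Hunk 2: at line 2 remove [vos,cwpx] add [qgslt,eksyr] -> 5 lines: zhzwq qxpqr qgslt eksyr kar
Hunk 3: at line 1 remove [qxpqr,qgslt,eksyr] add [rgbaa,cjan] -> 4 lines: zhzwq rgbaa cjan kar
Final line count: 4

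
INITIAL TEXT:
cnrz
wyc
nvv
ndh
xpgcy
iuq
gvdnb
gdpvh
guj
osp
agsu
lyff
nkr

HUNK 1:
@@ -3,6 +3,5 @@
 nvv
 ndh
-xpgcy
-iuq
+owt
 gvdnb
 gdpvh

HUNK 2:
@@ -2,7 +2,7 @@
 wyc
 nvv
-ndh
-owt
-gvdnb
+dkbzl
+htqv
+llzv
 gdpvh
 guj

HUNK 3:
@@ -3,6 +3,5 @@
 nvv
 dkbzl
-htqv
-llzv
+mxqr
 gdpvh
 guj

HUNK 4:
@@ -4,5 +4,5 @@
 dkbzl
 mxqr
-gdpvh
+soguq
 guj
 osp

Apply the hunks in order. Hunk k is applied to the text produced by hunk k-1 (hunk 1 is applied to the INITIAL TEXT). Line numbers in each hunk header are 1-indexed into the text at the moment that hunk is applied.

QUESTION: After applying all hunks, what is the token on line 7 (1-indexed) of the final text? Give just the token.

Answer: guj

Derivation:
Hunk 1: at line 3 remove [xpgcy,iuq] add [owt] -> 12 lines: cnrz wyc nvv ndh owt gvdnb gdpvh guj osp agsu lyff nkr
Hunk 2: at line 2 remove [ndh,owt,gvdnb] add [dkbzl,htqv,llzv] -> 12 lines: cnrz wyc nvv dkbzl htqv llzv gdpvh guj osp agsu lyff nkr
Hunk 3: at line 3 remove [htqv,llzv] add [mxqr] -> 11 lines: cnrz wyc nvv dkbzl mxqr gdpvh guj osp agsu lyff nkr
Hunk 4: at line 4 remove [gdpvh] add [soguq] -> 11 lines: cnrz wyc nvv dkbzl mxqr soguq guj osp agsu lyff nkr
Final line 7: guj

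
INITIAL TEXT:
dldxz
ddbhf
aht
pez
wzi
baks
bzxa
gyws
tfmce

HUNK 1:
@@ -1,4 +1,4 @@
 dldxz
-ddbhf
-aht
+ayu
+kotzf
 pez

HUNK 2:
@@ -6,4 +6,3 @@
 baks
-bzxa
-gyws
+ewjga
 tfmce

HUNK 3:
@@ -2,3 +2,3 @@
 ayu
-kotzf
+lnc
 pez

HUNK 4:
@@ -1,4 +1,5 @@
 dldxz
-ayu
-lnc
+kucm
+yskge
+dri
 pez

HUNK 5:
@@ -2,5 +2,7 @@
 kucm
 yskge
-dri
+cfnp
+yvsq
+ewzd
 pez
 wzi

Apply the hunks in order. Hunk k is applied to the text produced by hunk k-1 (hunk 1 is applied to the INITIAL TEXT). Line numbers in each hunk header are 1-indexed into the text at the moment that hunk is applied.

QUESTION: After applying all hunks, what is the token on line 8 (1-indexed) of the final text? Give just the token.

Answer: wzi

Derivation:
Hunk 1: at line 1 remove [ddbhf,aht] add [ayu,kotzf] -> 9 lines: dldxz ayu kotzf pez wzi baks bzxa gyws tfmce
Hunk 2: at line 6 remove [bzxa,gyws] add [ewjga] -> 8 lines: dldxz ayu kotzf pez wzi baks ewjga tfmce
Hunk 3: at line 2 remove [kotzf] add [lnc] -> 8 lines: dldxz ayu lnc pez wzi baks ewjga tfmce
Hunk 4: at line 1 remove [ayu,lnc] add [kucm,yskge,dri] -> 9 lines: dldxz kucm yskge dri pez wzi baks ewjga tfmce
Hunk 5: at line 2 remove [dri] add [cfnp,yvsq,ewzd] -> 11 lines: dldxz kucm yskge cfnp yvsq ewzd pez wzi baks ewjga tfmce
Final line 8: wzi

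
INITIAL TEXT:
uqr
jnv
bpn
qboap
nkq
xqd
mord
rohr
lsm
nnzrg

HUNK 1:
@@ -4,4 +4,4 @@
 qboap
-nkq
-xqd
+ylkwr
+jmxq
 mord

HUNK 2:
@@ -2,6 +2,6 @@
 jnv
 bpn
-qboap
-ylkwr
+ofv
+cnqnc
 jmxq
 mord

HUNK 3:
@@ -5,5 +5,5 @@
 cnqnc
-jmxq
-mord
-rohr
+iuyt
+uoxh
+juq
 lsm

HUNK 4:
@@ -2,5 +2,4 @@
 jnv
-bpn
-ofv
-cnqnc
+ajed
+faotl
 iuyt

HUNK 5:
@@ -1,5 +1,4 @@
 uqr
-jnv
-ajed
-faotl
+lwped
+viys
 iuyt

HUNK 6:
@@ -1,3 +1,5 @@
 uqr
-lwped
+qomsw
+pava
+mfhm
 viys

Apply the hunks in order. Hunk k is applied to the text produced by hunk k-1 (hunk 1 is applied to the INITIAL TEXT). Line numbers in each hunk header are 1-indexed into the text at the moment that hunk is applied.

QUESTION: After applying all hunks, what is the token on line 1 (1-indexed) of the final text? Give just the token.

Hunk 1: at line 4 remove [nkq,xqd] add [ylkwr,jmxq] -> 10 lines: uqr jnv bpn qboap ylkwr jmxq mord rohr lsm nnzrg
Hunk 2: at line 2 remove [qboap,ylkwr] add [ofv,cnqnc] -> 10 lines: uqr jnv bpn ofv cnqnc jmxq mord rohr lsm nnzrg
Hunk 3: at line 5 remove [jmxq,mord,rohr] add [iuyt,uoxh,juq] -> 10 lines: uqr jnv bpn ofv cnqnc iuyt uoxh juq lsm nnzrg
Hunk 4: at line 2 remove [bpn,ofv,cnqnc] add [ajed,faotl] -> 9 lines: uqr jnv ajed faotl iuyt uoxh juq lsm nnzrg
Hunk 5: at line 1 remove [jnv,ajed,faotl] add [lwped,viys] -> 8 lines: uqr lwped viys iuyt uoxh juq lsm nnzrg
Hunk 6: at line 1 remove [lwped] add [qomsw,pava,mfhm] -> 10 lines: uqr qomsw pava mfhm viys iuyt uoxh juq lsm nnzrg
Final line 1: uqr

Answer: uqr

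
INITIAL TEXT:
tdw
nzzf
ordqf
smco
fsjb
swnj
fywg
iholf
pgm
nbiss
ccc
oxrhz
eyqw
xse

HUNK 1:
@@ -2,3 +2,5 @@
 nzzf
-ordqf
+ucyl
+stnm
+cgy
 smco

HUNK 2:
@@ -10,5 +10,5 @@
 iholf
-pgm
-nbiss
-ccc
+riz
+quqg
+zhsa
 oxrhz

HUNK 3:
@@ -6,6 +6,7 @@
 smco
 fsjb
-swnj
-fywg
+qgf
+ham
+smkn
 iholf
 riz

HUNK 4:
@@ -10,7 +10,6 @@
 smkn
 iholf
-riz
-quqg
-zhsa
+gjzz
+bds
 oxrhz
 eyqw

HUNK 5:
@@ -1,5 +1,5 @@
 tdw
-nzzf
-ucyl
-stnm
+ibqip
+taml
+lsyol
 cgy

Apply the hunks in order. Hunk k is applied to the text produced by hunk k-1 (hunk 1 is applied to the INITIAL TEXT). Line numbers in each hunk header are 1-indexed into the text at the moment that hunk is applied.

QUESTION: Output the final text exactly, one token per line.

Answer: tdw
ibqip
taml
lsyol
cgy
smco
fsjb
qgf
ham
smkn
iholf
gjzz
bds
oxrhz
eyqw
xse

Derivation:
Hunk 1: at line 2 remove [ordqf] add [ucyl,stnm,cgy] -> 16 lines: tdw nzzf ucyl stnm cgy smco fsjb swnj fywg iholf pgm nbiss ccc oxrhz eyqw xse
Hunk 2: at line 10 remove [pgm,nbiss,ccc] add [riz,quqg,zhsa] -> 16 lines: tdw nzzf ucyl stnm cgy smco fsjb swnj fywg iholf riz quqg zhsa oxrhz eyqw xse
Hunk 3: at line 6 remove [swnj,fywg] add [qgf,ham,smkn] -> 17 lines: tdw nzzf ucyl stnm cgy smco fsjb qgf ham smkn iholf riz quqg zhsa oxrhz eyqw xse
Hunk 4: at line 10 remove [riz,quqg,zhsa] add [gjzz,bds] -> 16 lines: tdw nzzf ucyl stnm cgy smco fsjb qgf ham smkn iholf gjzz bds oxrhz eyqw xse
Hunk 5: at line 1 remove [nzzf,ucyl,stnm] add [ibqip,taml,lsyol] -> 16 lines: tdw ibqip taml lsyol cgy smco fsjb qgf ham smkn iholf gjzz bds oxrhz eyqw xse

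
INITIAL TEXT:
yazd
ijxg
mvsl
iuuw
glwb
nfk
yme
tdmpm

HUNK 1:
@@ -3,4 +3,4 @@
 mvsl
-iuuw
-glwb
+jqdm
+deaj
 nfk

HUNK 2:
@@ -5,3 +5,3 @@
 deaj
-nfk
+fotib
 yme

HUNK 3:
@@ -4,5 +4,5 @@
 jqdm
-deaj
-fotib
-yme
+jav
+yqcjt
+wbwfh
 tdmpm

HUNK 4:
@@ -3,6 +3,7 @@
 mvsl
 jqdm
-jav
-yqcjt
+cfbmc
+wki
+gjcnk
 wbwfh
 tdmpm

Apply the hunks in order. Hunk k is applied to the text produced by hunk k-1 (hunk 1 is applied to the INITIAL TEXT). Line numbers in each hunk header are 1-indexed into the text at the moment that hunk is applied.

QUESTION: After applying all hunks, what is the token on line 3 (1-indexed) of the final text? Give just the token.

Answer: mvsl

Derivation:
Hunk 1: at line 3 remove [iuuw,glwb] add [jqdm,deaj] -> 8 lines: yazd ijxg mvsl jqdm deaj nfk yme tdmpm
Hunk 2: at line 5 remove [nfk] add [fotib] -> 8 lines: yazd ijxg mvsl jqdm deaj fotib yme tdmpm
Hunk 3: at line 4 remove [deaj,fotib,yme] add [jav,yqcjt,wbwfh] -> 8 lines: yazd ijxg mvsl jqdm jav yqcjt wbwfh tdmpm
Hunk 4: at line 3 remove [jav,yqcjt] add [cfbmc,wki,gjcnk] -> 9 lines: yazd ijxg mvsl jqdm cfbmc wki gjcnk wbwfh tdmpm
Final line 3: mvsl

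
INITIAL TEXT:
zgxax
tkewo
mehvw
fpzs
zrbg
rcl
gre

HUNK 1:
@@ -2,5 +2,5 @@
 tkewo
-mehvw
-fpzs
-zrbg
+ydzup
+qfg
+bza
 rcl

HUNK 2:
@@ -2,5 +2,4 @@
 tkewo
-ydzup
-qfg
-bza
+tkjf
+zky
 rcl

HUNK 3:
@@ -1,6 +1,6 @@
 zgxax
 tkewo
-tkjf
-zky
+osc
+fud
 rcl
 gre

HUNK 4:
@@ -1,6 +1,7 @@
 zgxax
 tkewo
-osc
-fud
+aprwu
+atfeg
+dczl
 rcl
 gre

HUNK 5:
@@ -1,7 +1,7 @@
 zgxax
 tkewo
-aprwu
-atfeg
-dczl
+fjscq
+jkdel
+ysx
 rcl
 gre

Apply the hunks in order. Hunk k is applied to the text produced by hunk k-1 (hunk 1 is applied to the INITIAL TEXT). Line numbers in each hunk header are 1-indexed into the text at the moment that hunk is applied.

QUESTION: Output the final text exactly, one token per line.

Hunk 1: at line 2 remove [mehvw,fpzs,zrbg] add [ydzup,qfg,bza] -> 7 lines: zgxax tkewo ydzup qfg bza rcl gre
Hunk 2: at line 2 remove [ydzup,qfg,bza] add [tkjf,zky] -> 6 lines: zgxax tkewo tkjf zky rcl gre
Hunk 3: at line 1 remove [tkjf,zky] add [osc,fud] -> 6 lines: zgxax tkewo osc fud rcl gre
Hunk 4: at line 1 remove [osc,fud] add [aprwu,atfeg,dczl] -> 7 lines: zgxax tkewo aprwu atfeg dczl rcl gre
Hunk 5: at line 1 remove [aprwu,atfeg,dczl] add [fjscq,jkdel,ysx] -> 7 lines: zgxax tkewo fjscq jkdel ysx rcl gre

Answer: zgxax
tkewo
fjscq
jkdel
ysx
rcl
gre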